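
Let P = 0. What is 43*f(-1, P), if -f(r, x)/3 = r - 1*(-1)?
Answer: 0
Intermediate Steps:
f(r, x) = -3 - 3*r (f(r, x) = -3*(r - 1*(-1)) = -3*(r + 1) = -3*(1 + r) = -3 - 3*r)
43*f(-1, P) = 43*(-3 - 3*(-1)) = 43*(-3 + 3) = 43*0 = 0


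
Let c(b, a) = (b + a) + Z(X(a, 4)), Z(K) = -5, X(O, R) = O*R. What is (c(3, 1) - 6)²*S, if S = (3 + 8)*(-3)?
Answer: -1617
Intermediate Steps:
S = -33 (S = 11*(-3) = -33)
c(b, a) = -5 + a + b (c(b, a) = (b + a) - 5 = (a + b) - 5 = -5 + a + b)
(c(3, 1) - 6)²*S = ((-5 + 1 + 3) - 6)²*(-33) = (-1 - 6)²*(-33) = (-7)²*(-33) = 49*(-33) = -1617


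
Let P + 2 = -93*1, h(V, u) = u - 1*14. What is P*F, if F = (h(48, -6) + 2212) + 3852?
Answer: -574180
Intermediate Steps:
h(V, u) = -14 + u (h(V, u) = u - 14 = -14 + u)
F = 6044 (F = ((-14 - 6) + 2212) + 3852 = (-20 + 2212) + 3852 = 2192 + 3852 = 6044)
P = -95 (P = -2 - 93*1 = -2 - 93 = -95)
P*F = -95*6044 = -574180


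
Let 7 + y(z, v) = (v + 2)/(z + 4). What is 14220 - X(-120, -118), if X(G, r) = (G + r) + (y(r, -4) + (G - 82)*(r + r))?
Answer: -1892800/57 ≈ -33207.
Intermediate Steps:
y(z, v) = -7 + (2 + v)/(4 + z) (y(z, v) = -7 + (v + 2)/(z + 4) = -7 + (2 + v)/(4 + z))
X(G, r) = G + r + (-30 - 7*r)/(4 + r) + 2*r*(-82 + G) (X(G, r) = (G + r) + ((-26 - 4 - 7*r)/(4 + r) + (G - 82)*(r + r)) = (G + r) + ((-30 - 7*r)/(4 + r) + (-82 + G)*(2*r)) = (G + r) + ((-30 - 7*r)/(4 + r) + 2*r*(-82 + G)) = G + r + (-30 - 7*r)/(4 + r) + 2*r*(-82 + G))
14220 - X(-120, -118) = 14220 - (-30 - 7*(-118) + (4 - 118)*(-120 - 163*(-118) + 2*(-120)*(-118)))/(4 - 118) = 14220 - (-30 + 826 - 114*(-120 + 19234 + 28320))/(-114) = 14220 - (-1)*(-30 + 826 - 114*47434)/114 = 14220 - (-1)*(-30 + 826 - 5407476)/114 = 14220 - (-1)*(-5406680)/114 = 14220 - 1*2703340/57 = 14220 - 2703340/57 = -1892800/57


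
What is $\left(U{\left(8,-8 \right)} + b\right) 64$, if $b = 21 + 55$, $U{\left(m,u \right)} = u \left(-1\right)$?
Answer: $5376$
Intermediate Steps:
$U{\left(m,u \right)} = - u$
$b = 76$
$\left(U{\left(8,-8 \right)} + b\right) 64 = \left(\left(-1\right) \left(-8\right) + 76\right) 64 = \left(8 + 76\right) 64 = 84 \cdot 64 = 5376$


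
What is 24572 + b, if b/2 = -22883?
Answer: -21194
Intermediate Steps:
b = -45766 (b = 2*(-22883) = -45766)
24572 + b = 24572 - 45766 = -21194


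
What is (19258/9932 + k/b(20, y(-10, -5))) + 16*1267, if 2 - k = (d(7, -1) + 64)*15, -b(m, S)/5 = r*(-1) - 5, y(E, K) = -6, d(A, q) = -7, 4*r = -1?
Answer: 9547692203/471770 ≈ 20238.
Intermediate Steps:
r = -¼ (r = (¼)*(-1) = -¼ ≈ -0.25000)
b(m, S) = 95/4 (b(m, S) = -5*(-¼*(-1) - 5) = -5*(¼ - 5) = -5*(-19/4) = 95/4)
k = -853 (k = 2 - (-7 + 64)*15 = 2 - 57*15 = 2 - 1*855 = 2 - 855 = -853)
(19258/9932 + k/b(20, y(-10, -5))) + 16*1267 = (19258/9932 - 853/95/4) + 16*1267 = (19258*(1/9932) - 853*4/95) + 20272 = (9629/4966 - 3412/95) + 20272 = -16029237/471770 + 20272 = 9547692203/471770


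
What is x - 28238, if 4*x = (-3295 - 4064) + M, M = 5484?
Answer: -114827/4 ≈ -28707.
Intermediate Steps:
x = -1875/4 (x = ((-3295 - 4064) + 5484)/4 = (-7359 + 5484)/4 = (¼)*(-1875) = -1875/4 ≈ -468.75)
x - 28238 = -1875/4 - 28238 = -114827/4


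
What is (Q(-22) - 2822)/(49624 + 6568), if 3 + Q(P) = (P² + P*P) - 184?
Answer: -2041/56192 ≈ -0.036322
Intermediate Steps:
Q(P) = -187 + 2*P² (Q(P) = -3 + ((P² + P*P) - 184) = -3 + ((P² + P²) - 184) = -3 + (2*P² - 184) = -3 + (-184 + 2*P²) = -187 + 2*P²)
(Q(-22) - 2822)/(49624 + 6568) = ((-187 + 2*(-22)²) - 2822)/(49624 + 6568) = ((-187 + 2*484) - 2822)/56192 = ((-187 + 968) - 2822)*(1/56192) = (781 - 2822)*(1/56192) = -2041*1/56192 = -2041/56192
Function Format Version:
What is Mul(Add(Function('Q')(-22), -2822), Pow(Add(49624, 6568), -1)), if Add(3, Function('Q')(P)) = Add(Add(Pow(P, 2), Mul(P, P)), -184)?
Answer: Rational(-2041, 56192) ≈ -0.036322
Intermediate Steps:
Function('Q')(P) = Add(-187, Mul(2, Pow(P, 2))) (Function('Q')(P) = Add(-3, Add(Add(Pow(P, 2), Mul(P, P)), -184)) = Add(-3, Add(Add(Pow(P, 2), Pow(P, 2)), -184)) = Add(-3, Add(Mul(2, Pow(P, 2)), -184)) = Add(-3, Add(-184, Mul(2, Pow(P, 2)))) = Add(-187, Mul(2, Pow(P, 2))))
Mul(Add(Function('Q')(-22), -2822), Pow(Add(49624, 6568), -1)) = Mul(Add(Add(-187, Mul(2, Pow(-22, 2))), -2822), Pow(Add(49624, 6568), -1)) = Mul(Add(Add(-187, Mul(2, 484)), -2822), Pow(56192, -1)) = Mul(Add(Add(-187, 968), -2822), Rational(1, 56192)) = Mul(Add(781, -2822), Rational(1, 56192)) = Mul(-2041, Rational(1, 56192)) = Rational(-2041, 56192)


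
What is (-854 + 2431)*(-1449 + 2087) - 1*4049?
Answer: 1002077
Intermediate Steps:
(-854 + 2431)*(-1449 + 2087) - 1*4049 = 1577*638 - 4049 = 1006126 - 4049 = 1002077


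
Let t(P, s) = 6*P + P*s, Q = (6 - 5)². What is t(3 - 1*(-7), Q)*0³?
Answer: 0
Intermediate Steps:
Q = 1 (Q = 1² = 1)
t(3 - 1*(-7), Q)*0³ = ((3 - 1*(-7))*(6 + 1))*0³ = ((3 + 7)*7)*0 = (10*7)*0 = 70*0 = 0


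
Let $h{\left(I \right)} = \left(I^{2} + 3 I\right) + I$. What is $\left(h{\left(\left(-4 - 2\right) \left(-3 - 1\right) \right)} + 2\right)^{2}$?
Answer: $454276$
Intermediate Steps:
$h{\left(I \right)} = I^{2} + 4 I$
$\left(h{\left(\left(-4 - 2\right) \left(-3 - 1\right) \right)} + 2\right)^{2} = \left(\left(-4 - 2\right) \left(-3 - 1\right) \left(4 + \left(-4 - 2\right) \left(-3 - 1\right)\right) + 2\right)^{2} = \left(\left(-6\right) \left(-4\right) \left(4 - -24\right) + 2\right)^{2} = \left(24 \left(4 + 24\right) + 2\right)^{2} = \left(24 \cdot 28 + 2\right)^{2} = \left(672 + 2\right)^{2} = 674^{2} = 454276$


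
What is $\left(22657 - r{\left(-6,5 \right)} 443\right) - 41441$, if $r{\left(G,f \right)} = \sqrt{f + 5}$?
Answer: $-18784 - 443 \sqrt{10} \approx -20185.0$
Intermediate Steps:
$r{\left(G,f \right)} = \sqrt{5 + f}$
$\left(22657 - r{\left(-6,5 \right)} 443\right) - 41441 = \left(22657 - \sqrt{5 + 5} \cdot 443\right) - 41441 = \left(22657 - \sqrt{10} \cdot 443\right) - 41441 = \left(22657 - 443 \sqrt{10}\right) - 41441 = -18784 - 443 \sqrt{10}$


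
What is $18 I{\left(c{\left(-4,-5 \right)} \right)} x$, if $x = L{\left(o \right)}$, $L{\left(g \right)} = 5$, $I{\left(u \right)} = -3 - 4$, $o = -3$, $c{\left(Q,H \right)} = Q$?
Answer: $-630$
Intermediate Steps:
$I{\left(u \right)} = -7$
$x = 5$
$18 I{\left(c{\left(-4,-5 \right)} \right)} x = 18 \left(-7\right) 5 = \left(-126\right) 5 = -630$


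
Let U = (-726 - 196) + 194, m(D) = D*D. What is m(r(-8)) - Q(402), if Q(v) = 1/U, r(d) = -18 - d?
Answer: 72801/728 ≈ 100.00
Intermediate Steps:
m(D) = D²
U = -728 (U = -922 + 194 = -728)
Q(v) = -1/728 (Q(v) = 1/(-728) = -1/728)
m(r(-8)) - Q(402) = (-18 - 1*(-8))² - 1*(-1/728) = (-18 + 8)² + 1/728 = (-10)² + 1/728 = 100 + 1/728 = 72801/728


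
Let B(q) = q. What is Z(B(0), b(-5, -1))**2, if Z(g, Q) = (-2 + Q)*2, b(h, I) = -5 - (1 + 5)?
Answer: 676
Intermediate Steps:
b(h, I) = -11 (b(h, I) = -5 - 1*6 = -5 - 6 = -11)
Z(g, Q) = -4 + 2*Q
Z(B(0), b(-5, -1))**2 = (-4 + 2*(-11))**2 = (-4 - 22)**2 = (-26)**2 = 676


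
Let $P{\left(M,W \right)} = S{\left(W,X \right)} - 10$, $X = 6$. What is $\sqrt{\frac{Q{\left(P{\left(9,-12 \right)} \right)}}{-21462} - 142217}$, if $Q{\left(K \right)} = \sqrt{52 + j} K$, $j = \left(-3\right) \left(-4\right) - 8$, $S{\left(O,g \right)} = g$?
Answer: $\frac{\sqrt{-334222607313 + 876 \sqrt{14}}}{1533} \approx 377.12 i$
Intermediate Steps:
$j = 4$ ($j = 12 - 8 = 4$)
$P{\left(M,W \right)} = -4$ ($P{\left(M,W \right)} = 6 - 10 = -4$)
$Q{\left(K \right)} = 2 K \sqrt{14}$ ($Q{\left(K \right)} = \sqrt{52 + 4} K = \sqrt{56} K = 2 \sqrt{14} K = 2 K \sqrt{14}$)
$\sqrt{\frac{Q{\left(P{\left(9,-12 \right)} \right)}}{-21462} - 142217} = \sqrt{\frac{2 \left(-4\right) \sqrt{14}}{-21462} - 142217} = \sqrt{- 8 \sqrt{14} \left(- \frac{1}{21462}\right) - 142217} = \sqrt{\frac{4 \sqrt{14}}{10731} - 142217} = \sqrt{-142217 + \frac{4 \sqrt{14}}{10731}}$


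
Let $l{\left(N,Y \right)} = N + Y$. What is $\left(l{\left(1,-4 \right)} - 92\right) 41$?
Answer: $-3895$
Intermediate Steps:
$\left(l{\left(1,-4 \right)} - 92\right) 41 = \left(\left(1 - 4\right) - 92\right) 41 = \left(-3 - 92\right) 41 = \left(-95\right) 41 = -3895$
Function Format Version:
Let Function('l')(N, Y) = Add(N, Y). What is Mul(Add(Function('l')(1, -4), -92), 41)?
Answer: -3895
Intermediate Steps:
Mul(Add(Function('l')(1, -4), -92), 41) = Mul(Add(Add(1, -4), -92), 41) = Mul(Add(-3, -92), 41) = Mul(-95, 41) = -3895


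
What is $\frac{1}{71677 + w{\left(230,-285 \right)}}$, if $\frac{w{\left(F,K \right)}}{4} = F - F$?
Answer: $\frac{1}{71677} \approx 1.3951 \cdot 10^{-5}$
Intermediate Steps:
$w{\left(F,K \right)} = 0$ ($w{\left(F,K \right)} = 4 \left(F - F\right) = 4 \cdot 0 = 0$)
$\frac{1}{71677 + w{\left(230,-285 \right)}} = \frac{1}{71677 + 0} = \frac{1}{71677}$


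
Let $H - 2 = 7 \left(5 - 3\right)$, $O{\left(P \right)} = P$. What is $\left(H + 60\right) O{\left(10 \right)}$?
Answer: $760$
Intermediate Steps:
$H = 16$ ($H = 2 + 7 \left(5 - 3\right) = 2 + 7 \cdot 2 = 2 + 14 = 16$)
$\left(H + 60\right) O{\left(10 \right)} = \left(16 + 60\right) 10 = 76 \cdot 10 = 760$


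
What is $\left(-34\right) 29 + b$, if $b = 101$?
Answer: $-885$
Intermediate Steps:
$\left(-34\right) 29 + b = \left(-34\right) 29 + 101 = -986 + 101 = -885$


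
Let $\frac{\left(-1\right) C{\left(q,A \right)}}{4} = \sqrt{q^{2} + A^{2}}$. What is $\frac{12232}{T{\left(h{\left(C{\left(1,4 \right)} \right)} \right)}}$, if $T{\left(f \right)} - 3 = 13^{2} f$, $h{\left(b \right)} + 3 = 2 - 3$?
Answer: $- \frac{12232}{673} \approx -18.175$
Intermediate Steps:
$C{\left(q,A \right)} = - 4 \sqrt{A^{2} + q^{2}}$ ($C{\left(q,A \right)} = - 4 \sqrt{q^{2} + A^{2}} = - 4 \sqrt{A^{2} + q^{2}}$)
$h{\left(b \right)} = -4$ ($h{\left(b \right)} = -3 + \left(2 - 3\right) = -3 - 1 = -4$)
$T{\left(f \right)} = 3 + 169 f$ ($T{\left(f \right)} = 3 + 13^{2} f = 3 + 169 f$)
$\frac{12232}{T{\left(h{\left(C{\left(1,4 \right)} \right)} \right)}} = \frac{12232}{3 + 169 \left(-4\right)} = \frac{12232}{3 - 676} = \frac{12232}{-673} = 12232 \left(- \frac{1}{673}\right) = - \frac{12232}{673}$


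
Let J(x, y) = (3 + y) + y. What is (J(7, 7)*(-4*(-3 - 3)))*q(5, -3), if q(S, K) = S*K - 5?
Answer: -8160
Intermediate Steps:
J(x, y) = 3 + 2*y
q(S, K) = -5 + K*S (q(S, K) = K*S - 5 = -5 + K*S)
(J(7, 7)*(-4*(-3 - 3)))*q(5, -3) = ((3 + 2*7)*(-4*(-3 - 3)))*(-5 - 3*5) = ((3 + 14)*(-4*(-6)))*(-5 - 15) = (17*24)*(-20) = 408*(-20) = -8160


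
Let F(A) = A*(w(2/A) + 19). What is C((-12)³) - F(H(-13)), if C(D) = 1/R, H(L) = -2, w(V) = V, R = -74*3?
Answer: 7991/222 ≈ 35.995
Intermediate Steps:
R = -222
C(D) = -1/222 (C(D) = 1/(-222) = -1/222)
F(A) = A*(19 + 2/A) (F(A) = A*(2/A + 19) = A*(19 + 2/A))
C((-12)³) - F(H(-13)) = -1/222 - (2 + 19*(-2)) = -1/222 - (2 - 38) = -1/222 - 1*(-36) = -1/222 + 36 = 7991/222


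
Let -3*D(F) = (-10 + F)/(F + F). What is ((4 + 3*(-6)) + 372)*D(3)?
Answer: 1253/9 ≈ 139.22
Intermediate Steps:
D(F) = -(-10 + F)/(6*F) (D(F) = -(-10 + F)/(3*(F + F)) = -(-10 + F)/(3*(2*F)) = -(-10 + F)*1/(2*F)/3 = -(-10 + F)/(6*F))
((4 + 3*(-6)) + 372)*D(3) = ((4 + 3*(-6)) + 372)*((1/6)*(10 - 1*3)/3) = ((4 - 18) + 372)*((1/6)*(1/3)*(10 - 3)) = (-14 + 372)*((1/6)*(1/3)*7) = 358*(7/18) = 1253/9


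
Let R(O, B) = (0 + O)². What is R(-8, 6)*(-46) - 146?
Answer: -3090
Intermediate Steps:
R(O, B) = O²
R(-8, 6)*(-46) - 146 = (-8)²*(-46) - 146 = 64*(-46) - 146 = -2944 - 146 = -3090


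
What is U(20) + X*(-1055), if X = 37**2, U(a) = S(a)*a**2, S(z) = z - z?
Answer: -1444295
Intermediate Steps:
S(z) = 0
U(a) = 0 (U(a) = 0*a**2 = 0)
X = 1369
U(20) + X*(-1055) = 0 + 1369*(-1055) = 0 - 1444295 = -1444295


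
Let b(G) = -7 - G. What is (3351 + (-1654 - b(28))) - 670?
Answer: 1062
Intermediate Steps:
(3351 + (-1654 - b(28))) - 670 = (3351 + (-1654 - (-7 - 1*28))) - 670 = (3351 + (-1654 - (-7 - 28))) - 670 = (3351 + (-1654 - 1*(-35))) - 670 = (3351 + (-1654 + 35)) - 670 = (3351 - 1619) - 670 = 1732 - 670 = 1062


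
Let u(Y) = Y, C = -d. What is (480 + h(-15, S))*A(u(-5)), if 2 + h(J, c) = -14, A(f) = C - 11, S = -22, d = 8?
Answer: -8816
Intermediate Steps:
C = -8 (C = -1*8 = -8)
A(f) = -19 (A(f) = -8 - 11 = -19)
h(J, c) = -16 (h(J, c) = -2 - 14 = -16)
(480 + h(-15, S))*A(u(-5)) = (480 - 16)*(-19) = 464*(-19) = -8816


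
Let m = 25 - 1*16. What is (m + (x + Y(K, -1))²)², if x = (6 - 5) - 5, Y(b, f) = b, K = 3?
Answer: 100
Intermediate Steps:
x = -4 (x = 1 - 5 = -4)
m = 9 (m = 25 - 16 = 9)
(m + (x + Y(K, -1))²)² = (9 + (-4 + 3)²)² = (9 + (-1)²)² = (9 + 1)² = 10² = 100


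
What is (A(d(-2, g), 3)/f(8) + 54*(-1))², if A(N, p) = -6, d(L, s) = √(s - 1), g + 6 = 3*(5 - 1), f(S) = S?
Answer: 47961/16 ≈ 2997.6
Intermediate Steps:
g = 6 (g = -6 + 3*(5 - 1) = -6 + 3*4 = -6 + 12 = 6)
d(L, s) = √(-1 + s)
(A(d(-2, g), 3)/f(8) + 54*(-1))² = (-6/8 + 54*(-1))² = (-6*⅛ - 54)² = (-¾ - 54)² = (-219/4)² = 47961/16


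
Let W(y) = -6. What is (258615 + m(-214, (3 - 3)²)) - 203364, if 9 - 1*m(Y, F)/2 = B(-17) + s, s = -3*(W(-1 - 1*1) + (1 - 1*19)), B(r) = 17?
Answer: 55091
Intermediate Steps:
s = 72 (s = -3*(-6 + (1 - 1*19)) = -3*(-6 + (1 - 19)) = -3*(-6 - 18) = -3*(-24) = 72)
m(Y, F) = -160 (m(Y, F) = 18 - 2*(17 + 72) = 18 - 2*89 = 18 - 178 = -160)
(258615 + m(-214, (3 - 3)²)) - 203364 = (258615 - 160) - 203364 = 258455 - 203364 = 55091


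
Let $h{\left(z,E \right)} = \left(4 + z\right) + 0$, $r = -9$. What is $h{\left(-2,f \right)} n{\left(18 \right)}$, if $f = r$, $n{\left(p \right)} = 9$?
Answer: $18$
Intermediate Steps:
$f = -9$
$h{\left(z,E \right)} = 4 + z$
$h{\left(-2,f \right)} n{\left(18 \right)} = \left(4 - 2\right) 9 = 2 \cdot 9 = 18$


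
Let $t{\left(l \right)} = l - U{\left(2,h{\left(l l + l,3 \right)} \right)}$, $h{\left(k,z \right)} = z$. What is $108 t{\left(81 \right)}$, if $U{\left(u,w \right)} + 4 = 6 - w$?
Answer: $8856$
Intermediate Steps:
$U{\left(u,w \right)} = 2 - w$ ($U{\left(u,w \right)} = -4 - \left(-6 + w\right) = 2 - w$)
$t{\left(l \right)} = 1 + l$ ($t{\left(l \right)} = l - \left(2 - 3\right) = l - -1 = l + 1 = 1 + l$)
$108 t{\left(81 \right)} = 108 \left(1 + 81\right) = 108 \cdot 82 = 8856$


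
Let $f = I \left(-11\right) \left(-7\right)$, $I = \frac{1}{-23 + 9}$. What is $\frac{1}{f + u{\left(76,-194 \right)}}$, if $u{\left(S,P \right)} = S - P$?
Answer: $\frac{2}{529} \approx 0.0037807$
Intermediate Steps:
$I = - \frac{1}{14}$ ($I = \frac{1}{-14} = - \frac{1}{14} \approx -0.071429$)
$f = - \frac{11}{2}$ ($f = \left(- \frac{1}{14}\right) \left(-11\right) \left(-7\right) = \frac{11}{14} \left(-7\right) = - \frac{11}{2} \approx -5.5$)
$\frac{1}{f + u{\left(76,-194 \right)}} = \frac{1}{- \frac{11}{2} + \left(76 - -194\right)} = \frac{1}{- \frac{11}{2} + \left(76 + 194\right)} = \frac{1}{- \frac{11}{2} + 270} = \frac{1}{\frac{529}{2}} = \frac{2}{529}$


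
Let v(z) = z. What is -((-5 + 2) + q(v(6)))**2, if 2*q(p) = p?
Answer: 0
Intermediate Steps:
q(p) = p/2
-((-5 + 2) + q(v(6)))**2 = -((-5 + 2) + (1/2)*6)**2 = -(-3 + 3)**2 = -1*0**2 = -1*0 = 0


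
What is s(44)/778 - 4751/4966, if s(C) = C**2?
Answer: 2958949/1931774 ≈ 1.5317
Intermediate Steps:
s(44)/778 - 4751/4966 = 44**2/778 - 4751/4966 = 1936*(1/778) - 4751*1/4966 = 968/389 - 4751/4966 = 2958949/1931774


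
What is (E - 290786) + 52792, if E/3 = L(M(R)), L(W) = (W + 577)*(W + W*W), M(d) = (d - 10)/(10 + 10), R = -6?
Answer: -29783822/125 ≈ -2.3827e+5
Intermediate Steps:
M(d) = -½ + d/20 (M(d) = (-10 + d)/20 = (-10 + d)*(1/20) = -½ + d/20)
L(W) = (577 + W)*(W + W²)
E = -34572/125 (E = 3*((-½ + (1/20)*(-6))*(577 + (-½ + (1/20)*(-6))² + 578*(-½ + (1/20)*(-6)))) = 3*((-½ - 3/10)*(577 + (-½ - 3/10)² + 578*(-½ - 3/10))) = 3*(-4*(577 + (-⅘)² + 578*(-⅘))/5) = 3*(-4*(577 + 16/25 - 2312/5)/5) = 3*(-⅘*2881/25) = 3*(-11524/125) = -34572/125 ≈ -276.58)
(E - 290786) + 52792 = (-34572/125 - 290786) + 52792 = -36382822/125 + 52792 = -29783822/125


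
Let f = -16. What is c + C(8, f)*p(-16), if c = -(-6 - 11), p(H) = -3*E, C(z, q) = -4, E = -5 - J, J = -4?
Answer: 5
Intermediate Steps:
E = -1 (E = -5 - 1*(-4) = -5 + 4 = -1)
p(H) = 3 (p(H) = -3*(-1) = 3)
c = 17 (c = -1*(-17) = 17)
c + C(8, f)*p(-16) = 17 - 4*3 = 17 - 12 = 5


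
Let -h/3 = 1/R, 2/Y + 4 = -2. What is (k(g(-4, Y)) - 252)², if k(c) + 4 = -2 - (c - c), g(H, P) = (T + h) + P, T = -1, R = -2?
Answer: 66564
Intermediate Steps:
Y = -⅓ (Y = 2/(-4 - 2) = 2/(-6) = 2*(-⅙) = -⅓ ≈ -0.33333)
h = 3/2 (h = -3/(-2) = -3*(-½) = 3/2 ≈ 1.5000)
g(H, P) = ½ + P (g(H, P) = (-1 + 3/2) + P = ½ + P)
k(c) = -6 (k(c) = -4 + (-2 - (c - c)) = -4 + (-2 - 1*0) = -4 + (-2 + 0) = -4 - 2 = -6)
(k(g(-4, Y)) - 252)² = (-6 - 252)² = (-258)² = 66564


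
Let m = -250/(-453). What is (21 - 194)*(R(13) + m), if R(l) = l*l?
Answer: -13287611/453 ≈ -29332.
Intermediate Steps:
R(l) = l²
m = 250/453 (m = -250*(-1/453) = 250/453 ≈ 0.55188)
(21 - 194)*(R(13) + m) = (21 - 194)*(13² + 250/453) = -173*(169 + 250/453) = -173*76807/453 = -13287611/453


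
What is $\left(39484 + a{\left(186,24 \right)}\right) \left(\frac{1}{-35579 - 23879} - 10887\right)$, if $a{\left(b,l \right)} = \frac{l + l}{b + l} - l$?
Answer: $- \frac{447008895292838}{1040515} \approx -4.296 \cdot 10^{8}$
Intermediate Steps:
$a{\left(b,l \right)} = - l + \frac{2 l}{b + l}$ ($a{\left(b,l \right)} = \frac{2 l}{b + l} - l = - l + \frac{2 l}{b + l}$)
$\left(39484 + a{\left(186,24 \right)}\right) \left(\frac{1}{-35579 - 23879} - 10887\right) = \left(39484 + \frac{24 \left(2 - 186 - 24\right)}{186 + 24}\right) \left(\frac{1}{-35579 - 23879} - 10887\right) = \left(39484 + \frac{24 \left(2 - 186 - 24\right)}{210}\right) \left(\frac{1}{-59458} - 10887\right) = \left(39484 + 24 \cdot \frac{1}{210} \left(-208\right)\right) \left(- \frac{1}{59458} - 10887\right) = \left(39484 - \frac{832}{35}\right) \left(- \frac{647319247}{59458}\right) = \frac{1381108}{35} \left(- \frac{647319247}{59458}\right) = - \frac{447008895292838}{1040515}$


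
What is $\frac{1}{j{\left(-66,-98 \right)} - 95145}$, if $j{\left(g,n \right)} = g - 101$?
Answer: $- \frac{1}{95312} \approx -1.0492 \cdot 10^{-5}$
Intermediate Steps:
$j{\left(g,n \right)} = -101 + g$ ($j{\left(g,n \right)} = g - 101 = -101 + g$)
$\frac{1}{j{\left(-66,-98 \right)} - 95145} = \frac{1}{\left(-101 - 66\right) - 95145} = \frac{1}{-167 - 95145} = \frac{1}{-95312} = - \frac{1}{95312}$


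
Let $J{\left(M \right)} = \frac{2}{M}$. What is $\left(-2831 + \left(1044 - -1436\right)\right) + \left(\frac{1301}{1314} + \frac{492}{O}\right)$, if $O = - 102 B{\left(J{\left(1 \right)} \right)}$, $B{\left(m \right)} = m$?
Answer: $- \frac{7872395}{22338} \approx -352.42$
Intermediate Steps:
$O = -204$ ($O = - 102 \cdot \frac{2}{1} = - 102 \cdot 2 \cdot 1 = \left(-102\right) 2 = -204$)
$\left(-2831 + \left(1044 - -1436\right)\right) + \left(\frac{1301}{1314} + \frac{492}{O}\right) = \left(-2831 + \left(1044 - -1436\right)\right) + \left(\frac{1301}{1314} + \frac{492}{-204}\right) = \left(-2831 + \left(1044 + 1436\right)\right) + \left(1301 \cdot \frac{1}{1314} + 492 \left(- \frac{1}{204}\right)\right) = \left(-2831 + 2480\right) + \left(\frac{1301}{1314} - \frac{41}{17}\right) = -351 - \frac{31757}{22338} = - \frac{7872395}{22338}$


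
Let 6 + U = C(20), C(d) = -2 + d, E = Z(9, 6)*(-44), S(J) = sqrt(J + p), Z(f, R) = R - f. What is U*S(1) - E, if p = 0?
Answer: -120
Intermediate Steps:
S(J) = sqrt(J) (S(J) = sqrt(J + 0) = sqrt(J))
E = 132 (E = (6 - 1*9)*(-44) = (6 - 9)*(-44) = -3*(-44) = 132)
U = 12 (U = -6 + (-2 + 20) = -6 + 18 = 12)
U*S(1) - E = 12*sqrt(1) - 1*132 = 12*1 - 132 = 12 - 132 = -120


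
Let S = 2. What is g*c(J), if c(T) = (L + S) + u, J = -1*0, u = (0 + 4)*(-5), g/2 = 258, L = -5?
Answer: -11868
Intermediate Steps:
g = 516 (g = 2*258 = 516)
u = -20 (u = 4*(-5) = -20)
J = 0
c(T) = -23 (c(T) = (-5 + 2) - 20 = -3 - 20 = -23)
g*c(J) = 516*(-23) = -11868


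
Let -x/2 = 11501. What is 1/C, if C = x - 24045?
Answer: -1/47047 ≈ -2.1255e-5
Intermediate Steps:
x = -23002 (x = -2*11501 = -23002)
C = -47047 (C = -23002 - 24045 = -47047)
1/C = 1/(-47047) = -1/47047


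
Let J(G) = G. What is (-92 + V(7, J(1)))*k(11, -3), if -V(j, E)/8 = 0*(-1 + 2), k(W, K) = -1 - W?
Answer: 1104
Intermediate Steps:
V(j, E) = 0 (V(j, E) = -0*(-1 + 2) = -0 = -8*0 = 0)
(-92 + V(7, J(1)))*k(11, -3) = (-92 + 0)*(-1 - 1*11) = -92*(-1 - 11) = -92*(-12) = 1104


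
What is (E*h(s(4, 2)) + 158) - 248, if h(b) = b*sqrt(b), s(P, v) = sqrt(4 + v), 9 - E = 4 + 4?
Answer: -90 + 6**(3/4) ≈ -86.166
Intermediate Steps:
E = 1 (E = 9 - (4 + 4) = 9 - 1*8 = 9 - 8 = 1)
h(b) = b**(3/2)
(E*h(s(4, 2)) + 158) - 248 = (1*(sqrt(4 + 2))**(3/2) + 158) - 248 = (1*(sqrt(6))**(3/2) + 158) - 248 = (1*6**(3/4) + 158) - 248 = (6**(3/4) + 158) - 248 = (158 + 6**(3/4)) - 248 = -90 + 6**(3/4)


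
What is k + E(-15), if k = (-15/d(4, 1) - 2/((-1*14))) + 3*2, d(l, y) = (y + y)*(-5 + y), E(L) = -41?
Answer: -1847/56 ≈ -32.982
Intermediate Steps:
d(l, y) = 2*y*(-5 + y) (d(l, y) = (2*y)*(-5 + y) = 2*y*(-5 + y))
k = 449/56 (k = (-15*1/(2*(-5 + 1)) - 2/((-1*14))) + 3*2 = (-15/(2*1*(-4)) - 2/(-14)) + 6 = (-15/(-8) - 2*(-1/14)) + 6 = (-15*(-1/8) + 1/7) + 6 = (15/8 + 1/7) + 6 = 113/56 + 6 = 449/56 ≈ 8.0179)
k + E(-15) = 449/56 - 41 = -1847/56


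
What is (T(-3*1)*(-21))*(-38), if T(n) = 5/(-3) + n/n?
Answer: -532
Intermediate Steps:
T(n) = -⅔ (T(n) = 5*(-⅓) + 1 = -5/3 + 1 = -⅔)
(T(-3*1)*(-21))*(-38) = -⅔*(-21)*(-38) = 14*(-38) = -532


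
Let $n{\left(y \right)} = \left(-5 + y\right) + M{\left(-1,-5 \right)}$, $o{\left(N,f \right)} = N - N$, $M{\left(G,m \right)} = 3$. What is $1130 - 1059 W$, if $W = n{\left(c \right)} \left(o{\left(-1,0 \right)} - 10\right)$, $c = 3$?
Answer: $11720$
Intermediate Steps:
$o{\left(N,f \right)} = 0$
$n{\left(y \right)} = -2 + y$ ($n{\left(y \right)} = \left(-5 + y\right) + 3 = -2 + y$)
$W = -10$ ($W = \left(-2 + 3\right) \left(0 - 10\right) = 1 \left(-10\right) = -10$)
$1130 - 1059 W = 1130 - -10590 = 1130 + 10590 = 11720$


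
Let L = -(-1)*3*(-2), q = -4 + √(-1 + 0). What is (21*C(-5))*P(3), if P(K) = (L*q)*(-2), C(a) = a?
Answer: 5040 - 1260*I ≈ 5040.0 - 1260.0*I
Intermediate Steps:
q = -4 + I (q = -4 + √(-1) = -4 + I ≈ -4.0 + 1.0*I)
L = -6 (L = -1*(-3)*(-2) = 3*(-2) = -6)
P(K) = -48 + 12*I (P(K) = -6*(-4 + I)*(-2) = (24 - 6*I)*(-2) = -48 + 12*I)
(21*C(-5))*P(3) = (21*(-5))*(-48 + 12*I) = -105*(-48 + 12*I) = 5040 - 1260*I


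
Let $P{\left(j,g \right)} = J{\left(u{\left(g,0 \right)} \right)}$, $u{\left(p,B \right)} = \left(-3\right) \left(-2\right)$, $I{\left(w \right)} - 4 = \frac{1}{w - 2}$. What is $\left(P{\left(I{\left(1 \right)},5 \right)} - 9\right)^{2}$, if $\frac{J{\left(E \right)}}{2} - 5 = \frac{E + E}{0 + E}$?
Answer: $25$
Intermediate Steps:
$I{\left(w \right)} = 4 + \frac{1}{-2 + w}$ ($I{\left(w \right)} = 4 + \frac{1}{w - 2} = 4 + \frac{1}{-2 + w}$)
$u{\left(p,B \right)} = 6$
$J{\left(E \right)} = 14$ ($J{\left(E \right)} = 10 + 2 \frac{E + E}{0 + E} = 10 + 2 \frac{2 E}{E} = 10 + 2 \cdot 2 = 10 + 4 = 14$)
$P{\left(j,g \right)} = 14$
$\left(P{\left(I{\left(1 \right)},5 \right)} - 9\right)^{2} = \left(14 - 9\right)^{2} = 5^{2} = 25$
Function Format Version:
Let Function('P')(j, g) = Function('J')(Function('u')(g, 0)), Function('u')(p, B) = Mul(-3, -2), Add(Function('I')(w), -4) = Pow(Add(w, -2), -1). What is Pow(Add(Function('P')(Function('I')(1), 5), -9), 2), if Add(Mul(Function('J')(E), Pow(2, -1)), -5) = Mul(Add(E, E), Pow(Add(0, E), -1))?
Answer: 25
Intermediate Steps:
Function('I')(w) = Add(4, Pow(Add(-2, w), -1)) (Function('I')(w) = Add(4, Pow(Add(w, -2), -1)) = Add(4, Pow(Add(-2, w), -1)))
Function('u')(p, B) = 6
Function('J')(E) = 14 (Function('J')(E) = Add(10, Mul(2, Mul(Add(E, E), Pow(Add(0, E), -1)))) = Add(10, Mul(2, Mul(Mul(2, E), Pow(E, -1)))) = Add(10, Mul(2, 2)) = Add(10, 4) = 14)
Function('P')(j, g) = 14
Pow(Add(Function('P')(Function('I')(1), 5), -9), 2) = Pow(Add(14, -9), 2) = Pow(5, 2) = 25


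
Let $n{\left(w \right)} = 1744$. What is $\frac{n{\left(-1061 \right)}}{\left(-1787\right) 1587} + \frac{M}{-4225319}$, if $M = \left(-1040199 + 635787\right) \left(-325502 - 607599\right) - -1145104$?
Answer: $- \frac{1070176693985544140}{11982873699111} \approx -89309.0$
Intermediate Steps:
$M = 377358386716$ ($M = \left(-404412\right) \left(-933101\right) + 1145104 = 377357241612 + 1145104 = 377358386716$)
$\frac{n{\left(-1061 \right)}}{\left(-1787\right) 1587} + \frac{M}{-4225319} = \frac{1744}{\left(-1787\right) 1587} + \frac{377358386716}{-4225319} = \frac{1744}{-2835969} + 377358386716 \left(- \frac{1}{4225319}\right) = 1744 \left(- \frac{1}{2835969}\right) - \frac{377358386716}{4225319} = - \frac{1744}{2835969} - \frac{377358386716}{4225319} = - \frac{1070176693985544140}{11982873699111}$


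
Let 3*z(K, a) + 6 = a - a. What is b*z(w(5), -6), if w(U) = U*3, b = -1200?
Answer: 2400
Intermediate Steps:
w(U) = 3*U
z(K, a) = -2 (z(K, a) = -2 + (a - a)/3 = -2 + (1/3)*0 = -2 + 0 = -2)
b*z(w(5), -6) = -1200*(-2) = 2400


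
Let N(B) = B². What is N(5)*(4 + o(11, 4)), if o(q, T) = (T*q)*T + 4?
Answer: 4600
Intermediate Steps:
o(q, T) = 4 + q*T² (o(q, T) = q*T² + 4 = 4 + q*T²)
N(5)*(4 + o(11, 4)) = 5²*(4 + (4 + 11*4²)) = 25*(4 + (4 + 11*16)) = 25*(4 + (4 + 176)) = 25*(4 + 180) = 25*184 = 4600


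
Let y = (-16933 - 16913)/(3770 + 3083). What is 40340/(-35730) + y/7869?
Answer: -72553150832/64226172087 ≈ -1.1297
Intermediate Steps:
y = -33846/6853 ≈ -4.9389
40340/(-35730) + y/7869 = 40340/(-35730) - 33846/6853/7869 = 40340*(-1/35730) - 33846/6853*1/7869 = -4034/3573 - 11282/17975419 = -72553150832/64226172087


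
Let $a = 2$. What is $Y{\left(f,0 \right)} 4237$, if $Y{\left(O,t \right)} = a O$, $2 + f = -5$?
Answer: $-59318$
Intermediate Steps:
$f = -7$ ($f = -2 - 5 = -7$)
$Y{\left(O,t \right)} = 2 O$
$Y{\left(f,0 \right)} 4237 = 2 \left(-7\right) 4237 = \left(-14\right) 4237 = -59318$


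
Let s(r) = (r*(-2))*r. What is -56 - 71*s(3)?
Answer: 1222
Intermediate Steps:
s(r) = -2*r² (s(r) = (-2*r)*r = -2*r²)
-56 - 71*s(3) = -56 - (-142)*3² = -56 - (-142)*9 = -56 - 71*(-18) = -56 + 1278 = 1222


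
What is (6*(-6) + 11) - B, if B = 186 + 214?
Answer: -425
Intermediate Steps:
B = 400
(6*(-6) + 11) - B = (6*(-6) + 11) - 1*400 = (-36 + 11) - 400 = -25 - 400 = -425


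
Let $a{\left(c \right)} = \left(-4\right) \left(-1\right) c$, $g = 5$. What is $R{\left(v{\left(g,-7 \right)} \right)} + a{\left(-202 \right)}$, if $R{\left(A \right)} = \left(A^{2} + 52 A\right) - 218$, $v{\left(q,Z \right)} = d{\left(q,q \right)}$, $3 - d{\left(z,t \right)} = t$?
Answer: $-1126$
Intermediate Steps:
$d{\left(z,t \right)} = 3 - t$
$v{\left(q,Z \right)} = 3 - q$
$a{\left(c \right)} = 4 c$
$R{\left(A \right)} = -218 + A^{2} + 52 A$
$R{\left(v{\left(g,-7 \right)} \right)} + a{\left(-202 \right)} = \left(-218 + \left(3 - 5\right)^{2} + 52 \left(3 - 5\right)\right) + 4 \left(-202\right) = \left(-218 + \left(3 - 5\right)^{2} + 52 \left(3 - 5\right)\right) - 808 = \left(-218 + \left(-2\right)^{2} + 52 \left(-2\right)\right) - 808 = \left(-218 + 4 - 104\right) - 808 = -318 - 808 = -1126$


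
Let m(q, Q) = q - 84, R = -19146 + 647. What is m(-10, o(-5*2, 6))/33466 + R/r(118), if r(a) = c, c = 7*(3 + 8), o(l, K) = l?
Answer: -309547386/1288441 ≈ -240.25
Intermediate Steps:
R = -18499
m(q, Q) = -84 + q
c = 77 (c = 7*11 = 77)
r(a) = 77
m(-10, o(-5*2, 6))/33466 + R/r(118) = (-84 - 10)/33466 - 18499/77 = -94*1/33466 - 18499*1/77 = -47/16733 - 18499/77 = -309547386/1288441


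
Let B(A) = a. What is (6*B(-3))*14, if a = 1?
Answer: 84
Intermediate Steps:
B(A) = 1
(6*B(-3))*14 = (6*1)*14 = 6*14 = 84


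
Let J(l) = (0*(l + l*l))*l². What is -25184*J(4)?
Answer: 0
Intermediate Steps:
J(l) = 0 (J(l) = (0*(l + l²))*l² = 0*l² = 0)
-25184*J(4) = -25184*0 = 0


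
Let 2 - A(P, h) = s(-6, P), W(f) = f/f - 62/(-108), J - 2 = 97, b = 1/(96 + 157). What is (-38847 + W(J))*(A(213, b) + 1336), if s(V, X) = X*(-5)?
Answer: -186691117/2 ≈ -9.3346e+7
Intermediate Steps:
b = 1/253 ≈ 0.0039526
J = 99 (J = 2 + 97 = 99)
W(f) = 85/54 (W(f) = 1 - 62*(-1/108) = 1 + 31/54 = 85/54)
s(V, X) = -5*X
A(P, h) = 2 + 5*P (A(P, h) = 2 - (-5)*P = 2 + 5*P)
(-38847 + W(J))*(A(213, b) + 1336) = (-38847 + 85/54)*((2 + 5*213) + 1336) = -2097653*((2 + 1065) + 1336)/54 = -2097653*(1067 + 1336)/54 = -2097653/54*2403 = -186691117/2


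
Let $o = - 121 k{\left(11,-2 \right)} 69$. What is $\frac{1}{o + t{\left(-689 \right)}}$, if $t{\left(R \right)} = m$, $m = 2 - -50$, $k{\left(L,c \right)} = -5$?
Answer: $\frac{1}{41797} \approx 2.3925 \cdot 10^{-5}$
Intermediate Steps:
$o = 41745$ ($o = \left(-121\right) \left(-5\right) 69 = 605 \cdot 69 = 41745$)
$m = 52$ ($m = 2 + 50 = 52$)
$t{\left(R \right)} = 52$
$\frac{1}{o + t{\left(-689 \right)}} = \frac{1}{41745 + 52} = \frac{1}{41797}$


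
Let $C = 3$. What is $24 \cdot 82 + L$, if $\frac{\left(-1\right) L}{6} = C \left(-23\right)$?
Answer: $2382$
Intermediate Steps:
$L = 414$ ($L = - 6 \cdot 3 \left(-23\right) = \left(-6\right) \left(-69\right) = 414$)
$24 \cdot 82 + L = 24 \cdot 82 + 414 = 1968 + 414 = 2382$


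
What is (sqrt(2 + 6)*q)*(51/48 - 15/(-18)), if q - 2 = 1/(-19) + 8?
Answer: 5733*sqrt(2)/152 ≈ 53.340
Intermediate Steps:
q = 189/19 (q = 2 + (1/(-19) + 8) = 2 + (-1/19 + 8) = 2 + 151/19 = 189/19 ≈ 9.9474)
(sqrt(2 + 6)*q)*(51/48 - 15/(-18)) = (sqrt(2 + 6)*(189/19))*(51/48 - 15/(-18)) = (sqrt(8)*(189/19))*(51*(1/48) - 15*(-1/18)) = ((2*sqrt(2))*(189/19))*(17/16 + 5/6) = (378*sqrt(2)/19)*(91/48) = 5733*sqrt(2)/152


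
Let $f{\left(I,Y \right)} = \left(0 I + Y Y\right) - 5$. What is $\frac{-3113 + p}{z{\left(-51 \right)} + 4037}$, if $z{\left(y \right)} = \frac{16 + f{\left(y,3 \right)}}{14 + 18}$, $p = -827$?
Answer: $- \frac{31520}{32301} \approx -0.97582$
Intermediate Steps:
$f{\left(I,Y \right)} = -5 + Y^{2}$ ($f{\left(I,Y \right)} = \left(0 + Y^{2}\right) - 5 = Y^{2} - 5 = -5 + Y^{2}$)
$z{\left(y \right)} = \frac{5}{8}$ ($z{\left(y \right)} = \frac{16 - \left(5 - 3^{2}\right)}{14 + 18} = \frac{16 + \left(-5 + 9\right)}{32} = \left(16 + 4\right) \frac{1}{32} = 20 \cdot \frac{1}{32} = \frac{5}{8}$)
$\frac{-3113 + p}{z{\left(-51 \right)} + 4037} = \frac{-3113 - 827}{\frac{5}{8} + 4037} = - \frac{3940}{\frac{32301}{8}} = \left(-3940\right) \frac{8}{32301} = - \frac{31520}{32301}$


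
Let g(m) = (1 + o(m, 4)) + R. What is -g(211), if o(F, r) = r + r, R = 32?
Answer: -41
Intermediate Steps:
o(F, r) = 2*r
g(m) = 41 (g(m) = (1 + 2*4) + 32 = (1 + 8) + 32 = 9 + 32 = 41)
-g(211) = -1*41 = -41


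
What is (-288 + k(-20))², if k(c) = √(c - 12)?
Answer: 82912 - 2304*I*√2 ≈ 82912.0 - 3258.3*I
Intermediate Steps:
k(c) = √(-12 + c)
(-288 + k(-20))² = (-288 + √(-12 - 20))² = (-288 + √(-32))² = (-288 + 4*I*√2)²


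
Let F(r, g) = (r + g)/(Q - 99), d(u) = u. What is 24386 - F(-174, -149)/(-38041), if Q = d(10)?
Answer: 82562436837/3385649 ≈ 24386.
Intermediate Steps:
Q = 10
F(r, g) = -g/89 - r/89 (F(r, g) = (r + g)/(10 - 99) = (g + r)/(-89) = (g + r)*(-1/89) = -g/89 - r/89)
24386 - F(-174, -149)/(-38041) = 24386 - (-1/89*(-149) - 1/89*(-174))/(-38041) = 24386 - (149/89 + 174/89)*(-1)/38041 = 24386 - 323*(-1)/(89*38041) = 24386 - 1*(-323/3385649) = 24386 + 323/3385649 = 82562436837/3385649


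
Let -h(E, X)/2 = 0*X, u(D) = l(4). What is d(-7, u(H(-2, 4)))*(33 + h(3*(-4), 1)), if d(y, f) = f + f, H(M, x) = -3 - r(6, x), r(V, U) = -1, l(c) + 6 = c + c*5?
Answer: 1188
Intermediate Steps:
l(c) = -6 + 6*c (l(c) = -6 + (c + c*5) = -6 + (c + 5*c) = -6 + 6*c)
H(M, x) = -2 (H(M, x) = -3 - 1*(-1) = -3 + 1 = -2)
u(D) = 18 (u(D) = -6 + 6*4 = -6 + 24 = 18)
d(y, f) = 2*f
h(E, X) = 0 (h(E, X) = -0*X = -2*0 = 0)
d(-7, u(H(-2, 4)))*(33 + h(3*(-4), 1)) = (2*18)*(33 + 0) = 36*33 = 1188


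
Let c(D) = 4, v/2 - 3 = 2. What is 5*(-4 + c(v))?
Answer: 0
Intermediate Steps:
v = 10 (v = 6 + 2*2 = 6 + 4 = 10)
5*(-4 + c(v)) = 5*(-4 + 4) = 5*0 = 0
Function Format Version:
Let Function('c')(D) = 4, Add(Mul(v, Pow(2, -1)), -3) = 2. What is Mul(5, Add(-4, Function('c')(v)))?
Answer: 0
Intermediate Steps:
v = 10 (v = Add(6, Mul(2, 2)) = Add(6, 4) = 10)
Mul(5, Add(-4, Function('c')(v))) = Mul(5, Add(-4, 4)) = Mul(5, 0) = 0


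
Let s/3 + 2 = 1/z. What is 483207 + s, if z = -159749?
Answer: 77190876546/159749 ≈ 4.8320e+5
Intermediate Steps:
s = -958497/159749 (s = -6 + 3/(-159749) = -6 + 3*(-1/159749) = -6 - 3/159749 = -958497/159749 ≈ -6.0000)
483207 + s = 483207 - 958497/159749 = 77190876546/159749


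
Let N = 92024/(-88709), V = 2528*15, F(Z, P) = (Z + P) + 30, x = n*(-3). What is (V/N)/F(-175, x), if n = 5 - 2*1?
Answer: 210240330/885731 ≈ 237.36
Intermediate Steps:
n = 3 (n = 5 - 2 = 3)
x = -9 (x = 3*(-3) = -9)
F(Z, P) = 30 + P + Z (F(Z, P) = (P + Z) + 30 = 30 + P + Z)
V = 37920
N = -92024/88709 (N = 92024*(-1/88709) = -92024/88709 ≈ -1.0374)
(V/N)/F(-175, x) = (37920/(-92024/88709))/(30 - 9 - 175) = (37920*(-88709/92024))/(-154) = -420480660/11503*(-1/154) = 210240330/885731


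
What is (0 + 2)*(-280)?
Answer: -560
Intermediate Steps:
(0 + 2)*(-280) = 2*(-280) = -560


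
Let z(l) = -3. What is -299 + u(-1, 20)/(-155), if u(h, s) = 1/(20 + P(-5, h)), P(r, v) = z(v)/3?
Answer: -880556/2945 ≈ -299.00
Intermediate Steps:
P(r, v) = -1 (P(r, v) = -3/3 = -3*1/3 = -1)
u(h, s) = 1/19 (u(h, s) = 1/(20 - 1) = 1/19)
-299 + u(-1, 20)/(-155) = -299 + (1/19)/(-155) = -299 - 1/155*1/19 = -299 - 1/2945 = -880556/2945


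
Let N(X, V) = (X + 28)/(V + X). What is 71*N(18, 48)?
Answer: 1633/33 ≈ 49.485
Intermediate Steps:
N(X, V) = (28 + X)/(V + X)
71*N(18, 48) = 71*((28 + 18)/(48 + 18)) = 71*(46/66) = 71*((1/66)*46) = 71*(23/33) = 1633/33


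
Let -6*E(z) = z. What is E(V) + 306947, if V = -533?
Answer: 1842215/6 ≈ 3.0704e+5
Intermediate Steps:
E(z) = -z/6
E(V) + 306947 = -⅙*(-533) + 306947 = 533/6 + 306947 = 1842215/6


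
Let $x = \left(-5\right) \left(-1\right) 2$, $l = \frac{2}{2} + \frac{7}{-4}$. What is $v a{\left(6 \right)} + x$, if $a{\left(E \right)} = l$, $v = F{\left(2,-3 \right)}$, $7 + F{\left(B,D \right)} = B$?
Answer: $\frac{55}{4} \approx 13.75$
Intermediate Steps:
$F{\left(B,D \right)} = -7 + B$
$v = -5$ ($v = -7 + 2 = -5$)
$l = - \frac{3}{4}$ ($l = 2 \cdot \frac{1}{2} + 7 \left(- \frac{1}{4}\right) = 1 - \frac{7}{4} = - \frac{3}{4} \approx -0.75$)
$x = 10$ ($x = 5 \cdot 2 = 10$)
$a{\left(E \right)} = - \frac{3}{4}$
$v a{\left(6 \right)} + x = \left(-5\right) \left(- \frac{3}{4}\right) + 10 = \frac{15}{4} + 10 = \frac{55}{4}$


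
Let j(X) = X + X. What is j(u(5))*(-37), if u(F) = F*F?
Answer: -1850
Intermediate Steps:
u(F) = F**2
j(X) = 2*X
j(u(5))*(-37) = (2*5**2)*(-37) = (2*25)*(-37) = 50*(-37) = -1850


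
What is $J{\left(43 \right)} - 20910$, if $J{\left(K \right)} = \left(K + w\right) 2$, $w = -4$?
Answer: $-20832$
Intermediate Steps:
$J{\left(K \right)} = -8 + 2 K$ ($J{\left(K \right)} = \left(K - 4\right) 2 = \left(-4 + K\right) 2 = -8 + 2 K$)
$J{\left(43 \right)} - 20910 = \left(-8 + 2 \cdot 43\right) - 20910 = \left(-8 + 86\right) - 20910 = 78 - 20910 = -20832$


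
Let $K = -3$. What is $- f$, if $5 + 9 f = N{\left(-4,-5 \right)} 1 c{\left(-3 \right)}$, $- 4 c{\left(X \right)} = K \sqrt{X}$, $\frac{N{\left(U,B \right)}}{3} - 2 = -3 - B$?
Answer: $\frac{5}{9} - i \sqrt{3} \approx 0.55556 - 1.732 i$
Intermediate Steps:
$N{\left(U,B \right)} = -3 - 3 B$ ($N{\left(U,B \right)} = 6 + 3 \left(-3 - B\right) = 6 - \left(9 + 3 B\right) = -3 - 3 B$)
$c{\left(X \right)} = \frac{3 \sqrt{X}}{4}$ ($c{\left(X \right)} = - \frac{\left(-3\right) \sqrt{X}}{4} = \frac{3 \sqrt{X}}{4}$)
$f = - \frac{5}{9} + i \sqrt{3}$ ($f = - \frac{5}{9} + \frac{\left(-3 - -15\right) 1 \frac{3 \sqrt{-3}}{4}}{9} = - \frac{5}{9} + \frac{\left(-3 + 15\right) 1 \frac{3 i \sqrt{3}}{4}}{9} = - \frac{5}{9} + \frac{12 \cdot 1 \frac{3 i \sqrt{3}}{4}}{9} = - \frac{5}{9} + \frac{12 \frac{3 i \sqrt{3}}{4}}{9} = - \frac{5}{9} + \frac{9 i \sqrt{3}}{9} = - \frac{5}{9} + i \sqrt{3} \approx -0.55556 + 1.732 i$)
$- f = - (- \frac{5}{9} + i \sqrt{3}) = \frac{5}{9} - i \sqrt{3}$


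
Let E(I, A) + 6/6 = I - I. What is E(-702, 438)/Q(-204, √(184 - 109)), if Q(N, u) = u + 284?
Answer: -284/80581 + 5*√3/80581 ≈ -0.0034169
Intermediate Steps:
E(I, A) = -1 (E(I, A) = -1 + (I - I) = -1 + 0 = -1)
Q(N, u) = 284 + u
E(-702, 438)/Q(-204, √(184 - 109)) = -1/(284 + √(184 - 109)) = -1/(284 + √75) = -1/(284 + 5*√3)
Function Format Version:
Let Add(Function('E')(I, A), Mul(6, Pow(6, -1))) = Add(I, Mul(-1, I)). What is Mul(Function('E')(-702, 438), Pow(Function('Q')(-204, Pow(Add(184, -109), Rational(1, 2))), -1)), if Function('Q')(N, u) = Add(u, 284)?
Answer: Add(Rational(-284, 80581), Mul(Rational(5, 80581), Pow(3, Rational(1, 2)))) ≈ -0.0034169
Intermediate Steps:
Function('E')(I, A) = -1 (Function('E')(I, A) = Add(-1, Add(I, Mul(-1, I))) = Add(-1, 0) = -1)
Function('Q')(N, u) = Add(284, u)
Mul(Function('E')(-702, 438), Pow(Function('Q')(-204, Pow(Add(184, -109), Rational(1, 2))), -1)) = Mul(-1, Pow(Add(284, Pow(Add(184, -109), Rational(1, 2))), -1)) = Mul(-1, Pow(Add(284, Pow(75, Rational(1, 2))), -1)) = Mul(-1, Pow(Add(284, Mul(5, Pow(3, Rational(1, 2)))), -1))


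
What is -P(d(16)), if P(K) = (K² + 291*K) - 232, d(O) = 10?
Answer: -2778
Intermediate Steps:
P(K) = -232 + K² + 291*K
-P(d(16)) = -(-232 + 10² + 291*10) = -(-232 + 100 + 2910) = -1*2778 = -2778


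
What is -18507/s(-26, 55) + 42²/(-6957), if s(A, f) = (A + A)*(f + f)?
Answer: 13184791/4421560 ≈ 2.9819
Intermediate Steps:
s(A, f) = 4*A*f (s(A, f) = (2*A)*(2*f) = 4*A*f)
-18507/s(-26, 55) + 42²/(-6957) = -18507/(4*(-26)*55) + 42²/(-6957) = -18507/(-5720) + 1764*(-1/6957) = -18507*(-1/5720) - 196/773 = 18507/5720 - 196/773 = 13184791/4421560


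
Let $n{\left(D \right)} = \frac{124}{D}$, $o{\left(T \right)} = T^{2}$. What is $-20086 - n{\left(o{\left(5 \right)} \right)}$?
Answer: $- \frac{502274}{25} \approx -20091.0$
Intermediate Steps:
$-20086 - n{\left(o{\left(5 \right)} \right)} = -20086 - \frac{124}{5^{2}} = -20086 - \frac{124}{25} = - \frac{502274}{25}$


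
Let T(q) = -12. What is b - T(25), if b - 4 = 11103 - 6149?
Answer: 4970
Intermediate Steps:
b = 4958 (b = 4 + (11103 - 6149) = 4 + 4954 = 4958)
b - T(25) = 4958 - 1*(-12) = 4958 + 12 = 4970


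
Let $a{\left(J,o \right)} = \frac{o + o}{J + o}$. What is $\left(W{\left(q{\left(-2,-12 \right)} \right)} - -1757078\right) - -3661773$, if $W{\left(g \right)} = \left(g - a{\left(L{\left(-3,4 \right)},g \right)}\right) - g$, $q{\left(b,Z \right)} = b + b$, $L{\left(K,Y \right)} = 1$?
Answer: $\frac{16256545}{3} \approx 5.4188 \cdot 10^{6}$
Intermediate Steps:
$a{\left(J,o \right)} = \frac{2 o}{J + o}$
$q{\left(b,Z \right)} = 2 b$
$W{\left(g \right)} = - \frac{2 g}{1 + g}$ ($W{\left(g \right)} = \left(g - \frac{2 g}{1 + g}\right) - g = - \frac{2 g}{1 + g}$)
$\left(W{\left(q{\left(-2,-12 \right)} \right)} - -1757078\right) - -3661773 = \left(- \frac{2 \cdot 2 \left(-2\right)}{1 + 2 \left(-2\right)} - -1757078\right) - -3661773 = \left(\left(-2\right) \left(-4\right) \frac{1}{1 - 4} + 1757078\right) + 3661773 = \left(\left(-2\right) \left(-4\right) \frac{1}{-3} + 1757078\right) + 3661773 = \left(\left(-2\right) \left(-4\right) \left(- \frac{1}{3}\right) + 1757078\right) + 3661773 = \left(- \frac{8}{3} + 1757078\right) + 3661773 = \frac{5271226}{3} + 3661773 = \frac{16256545}{3}$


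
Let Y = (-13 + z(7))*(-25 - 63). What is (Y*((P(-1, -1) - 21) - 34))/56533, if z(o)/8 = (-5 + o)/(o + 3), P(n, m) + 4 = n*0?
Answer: -295944/282665 ≈ -1.0470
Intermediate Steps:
P(n, m) = -4 (P(n, m) = -4 + n*0 = -4 + 0 = -4)
z(o) = 8*(-5 + o)/(3 + o) (z(o) = 8*((-5 + o)/(o + 3)) = 8*((-5 + o)/(3 + o)) = 8*(-5 + o)/(3 + o))
Y = 5016/5 (Y = (-13 + 8*(-5 + 7)/(3 + 7))*(-25 - 63) = (-13 + 8*2/10)*(-88) = (-13 + 8*(⅒)*2)*(-88) = (-13 + 8/5)*(-88) = -57/5*(-88) = 5016/5 ≈ 1003.2)
(Y*((P(-1, -1) - 21) - 34))/56533 = (5016*((-4 - 21) - 34)/5)/56533 = (5016*(-25 - 34)/5)*(1/56533) = ((5016/5)*(-59))*(1/56533) = -295944/5*1/56533 = -295944/282665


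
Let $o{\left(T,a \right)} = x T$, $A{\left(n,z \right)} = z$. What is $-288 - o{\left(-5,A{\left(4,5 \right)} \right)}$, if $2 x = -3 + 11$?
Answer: $-268$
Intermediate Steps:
$x = 4$ ($x = \frac{-3 + 11}{2} = \frac{1}{2} \cdot 8 = 4$)
$o{\left(T,a \right)} = 4 T$
$-288 - o{\left(-5,A{\left(4,5 \right)} \right)} = -288 - 4 \left(-5\right) = -288 - -20 = -288 + 20 = -268$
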